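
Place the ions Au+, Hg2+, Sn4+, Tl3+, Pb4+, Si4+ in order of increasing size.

Si4+ < Sn4+ < Pb4+ < Tl3+ < Hg2+ < Au+

Si4+: 10 e⁻, Z=14, Sn4+: 46 e⁻, Z=50, Pb4+: 78 e⁻, Z=82, Tl3+: 78 e⁻, Z=81, Hg2+: 78 e⁻, Z=80, Au+: 78 e⁻, Z=79. Si4+ < Sn4+ (same group, 2 shells fewer); Sn4+ < Pb4+ (same group, 1 shell fewer); Pb4+ < Tl3+ (isoelectronic, higher Z=82 is smaller); Tl3+ < Hg2+ (isoelectronic, higher Z=81 is smaller); Hg2+ < Au+ (isoelectronic, higher Z=80 is smaller).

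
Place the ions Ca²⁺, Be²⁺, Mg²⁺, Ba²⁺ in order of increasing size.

Be²⁺ < Mg²⁺ < Ca²⁺ < Ba²⁺

Same group, same charge. Going down the group adds an extra shell of electrons, so the ion gets larger: Be²⁺ is highest in the group and smallest.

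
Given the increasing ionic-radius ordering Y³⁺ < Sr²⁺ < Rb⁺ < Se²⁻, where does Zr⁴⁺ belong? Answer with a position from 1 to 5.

Each ion has 36 electrons. The ranking follows nuclear charge in reverse — greater Z gives a smaller radius. Zr⁴⁺ (Z=40), Y³⁺ (Z=39), Sr²⁺ (Z=38), Rb⁺ (Z=37), Se²⁻ (Z=34).
Merged order: Zr⁴⁺ < Y³⁺ < Sr²⁺ < Rb⁺ < Se²⁻ — Zr⁴⁺ is number 1.

1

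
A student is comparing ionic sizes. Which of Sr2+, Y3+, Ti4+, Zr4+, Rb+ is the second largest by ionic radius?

Ti4+ has 18 e⁻ (Z=22), Zr4+ has 36 e⁻ (Z=40), Y3+ has 36 e⁻ (Z=39), Sr2+ has 36 e⁻ (Z=38), Rb+ has 36 e⁻ (Z=37). Ti4+ < Zr4+ (same group, 1 shell fewer); Zr4+ < Y3+ (both 36 e⁻, Z=40>39); Y3+ < Sr2+ (isoelectronic, higher Z=39 is smaller); Sr2+ < Rb+ (both 36 e⁻, Z=38>37).
So the order is Ti4+ < Zr4+ < Y3+ < Sr2+ < Rb+; the 2nd-largest ion is Sr2+.

Sr2+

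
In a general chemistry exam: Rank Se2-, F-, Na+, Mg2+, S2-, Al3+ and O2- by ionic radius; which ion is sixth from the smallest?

Electron counts and nuclear charges: Al3+: 10 e⁻, Z=13, Mg2+: 10 e⁻, Z=12, Na+: 10 e⁻, Z=11, F-: 10 e⁻, Z=9, O2-: 10 e⁻, Z=8, S2-: 18 e⁻, Z=16, Se2-: 36 e⁻, Z=34. Al3+ < Mg2+ (both 10 e⁻, Z=13>12); Mg2+ < Na+ (both 10 e⁻, Z=12>11); Na+ < F- (both 10 e⁻, Z=11>9); F- < O2- (both 10 e⁻, Z=9>8); O2- < S2- (same group, 1 shell fewer); S2- < Se2- (same group, 1 shell fewer).
That gives Al3+ < Mg2+ < Na+ < F- < O2- < S2- < Se2-. From the smallest end, number 6 is S2-.

S2-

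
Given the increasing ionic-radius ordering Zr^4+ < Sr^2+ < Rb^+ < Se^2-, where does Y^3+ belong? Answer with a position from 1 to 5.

2

All of these have 36 electrons (isoelectronic). With the same electron cloud, the ion with the most protons pulls it in tightest. Nuclear charges: Zr^4+ (Z=40), Y^3+ (Z=39), Sr^2+ (Z=38), Rb^+ (Z=37), Se^2- (Z=34). Highest Z is smallest.
The complete sequence is Zr^4+ < Y^3+ < Sr^2+ < Rb^+ < Se^2-. Y^3+ sits at position 2.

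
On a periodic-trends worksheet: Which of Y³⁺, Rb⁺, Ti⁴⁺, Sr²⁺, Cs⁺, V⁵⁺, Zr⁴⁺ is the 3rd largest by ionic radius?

Tabulating Z and e⁻: V⁵⁺ has 18 e⁻ (Z=23), Ti⁴⁺ has 18 e⁻ (Z=22), Zr⁴⁺ has 36 e⁻ (Z=40), Y³⁺ has 36 e⁻ (Z=39), Sr²⁺ has 36 e⁻ (Z=38), Rb⁺ has 36 e⁻ (Z=37), Cs⁺ has 54 e⁻ (Z=55). V⁵⁺ < Ti⁴⁺ (isoelectronic, higher Z=23 is smaller); Ti⁴⁺ < Zr⁴⁺ (same group, 1 shell fewer); Zr⁴⁺ < Y³⁺ (both 36 e⁻, Z=40>39); Y³⁺ < Sr²⁺ (both 36 e⁻, Z=39>38); Sr²⁺ < Rb⁺ (both 36 e⁻, Z=38>37); Rb⁺ < Cs⁺ (same group, 1 shell fewer).
That gives V⁵⁺ < Ti⁴⁺ < Zr⁴⁺ < Y³⁺ < Sr²⁺ < Rb⁺ < Cs⁺. From the largest end, number 3 is Sr²⁺.

Sr²⁺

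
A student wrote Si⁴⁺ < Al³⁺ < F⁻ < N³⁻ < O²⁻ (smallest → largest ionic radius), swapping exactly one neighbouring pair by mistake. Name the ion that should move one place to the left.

O²⁻

The pair N³⁻, O²⁻ is the wrong way round — they are isoelectronic (10 e⁻) and O has more protons than N (8 vs 7), making O²⁻ smaller. All other adjacent pairs agree with periodic trends, so O²⁻ is the misplaced ion.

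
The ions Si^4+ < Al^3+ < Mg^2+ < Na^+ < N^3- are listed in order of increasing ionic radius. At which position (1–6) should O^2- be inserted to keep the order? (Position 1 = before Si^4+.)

Each ion has 10 electrons. The ranking follows nuclear charge in reverse — greater Z gives a smaller radius. Si^4+ (Z=14), Al^3+ (Z=13), Mg^2+ (Z=12), Na^+ (Z=11), O^2- (Z=8), N^3- (Z=7).
Merged order: Si^4+ < Al^3+ < Mg^2+ < Na^+ < O^2- < N^3- — O^2- is number 5.

5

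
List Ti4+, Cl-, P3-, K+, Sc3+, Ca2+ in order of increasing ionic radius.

These species are isoelectronic with 18 electrons. The only difference is the number of protons: Ti4+ (Z=22), Sc3+ (Z=21), Ca2+ (Z=20), K+ (Z=19), Cl- (Z=17), P3- (Z=15). The strongest nuclear pull (Ti4+) gives the smallest ion.

Ti4+ < Sc3+ < Ca2+ < K+ < Cl- < P3-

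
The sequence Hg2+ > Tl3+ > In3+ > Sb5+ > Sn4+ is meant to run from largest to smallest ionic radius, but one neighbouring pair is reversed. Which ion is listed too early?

Sb5+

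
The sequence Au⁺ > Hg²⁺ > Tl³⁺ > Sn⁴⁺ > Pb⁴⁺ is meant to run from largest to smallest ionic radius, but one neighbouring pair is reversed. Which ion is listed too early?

Sn⁴⁺

The pair Sn⁴⁺, Pb⁴⁺ is the wrong way round — both in group 14 with the same charge; Sn⁴⁺ (period 5) has the smaller radius. All other adjacent pairs agree with periodic trends, so Sn⁴⁺ is the misplaced ion.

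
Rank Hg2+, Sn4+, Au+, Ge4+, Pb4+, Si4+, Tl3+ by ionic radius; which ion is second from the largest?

Hg2+

Work out protons and electrons: Si4+ (Z=14, 10 e⁻), Ge4+ (Z=32, 28 e⁻), Sn4+ (Z=50, 46 e⁻), Pb4+ (Z=82, 78 e⁻), Tl3+ (Z=81, 78 e⁻), Hg2+ (Z=80, 78 e⁻), Au+ (Z=79, 78 e⁻). Si4+ < Ge4+ (same group, 1 shell fewer); Ge4+ < Sn4+ (same group, 1 shell fewer); Sn4+ < Pb4+ (same group, 1 shell fewer); Pb4+ < Tl3+ (isoelectronic, higher Z=82 is smaller); Tl3+ < Hg2+ (both 78 e⁻, Z=81>80); Hg2+ < Au+ (isoelectronic, higher Z=80 is smaller).
So the order is Si4+ < Ge4+ < Sn4+ < Pb4+ < Tl3+ < Hg2+ < Au+; the 2nd-largest ion is Hg2+.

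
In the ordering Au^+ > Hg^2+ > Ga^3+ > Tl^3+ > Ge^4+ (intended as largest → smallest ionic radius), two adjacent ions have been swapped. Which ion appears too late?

Tl^3+

The pair Ga^3+, Tl^3+ is the wrong way round — both in group 13 with the same charge; Ga^3+ (period 4) has the smaller radius. All other adjacent pairs agree with periodic trends, so Tl^3+ is the misplaced ion.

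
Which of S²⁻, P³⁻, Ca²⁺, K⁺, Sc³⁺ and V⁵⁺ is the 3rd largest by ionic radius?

K⁺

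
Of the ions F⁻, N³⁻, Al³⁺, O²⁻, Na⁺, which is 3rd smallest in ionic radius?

F⁻

Each ion has 10 electrons. The ranking follows nuclear charge in reverse — greater Z gives a smaller radius. Al³⁺ (Z=13), Na⁺ (Z=11), F⁻ (Z=9), O²⁻ (Z=8), N³⁻ (Z=7).
So the order is Al³⁺ < Na⁺ < F⁻ < O²⁻ < N³⁻; the 3rd-smallest ion is F⁻.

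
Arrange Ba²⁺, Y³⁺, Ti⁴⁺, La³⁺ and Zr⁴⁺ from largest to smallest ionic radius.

Ba²⁺ > La³⁺ > Y³⁺ > Zr⁴⁺ > Ti⁴⁺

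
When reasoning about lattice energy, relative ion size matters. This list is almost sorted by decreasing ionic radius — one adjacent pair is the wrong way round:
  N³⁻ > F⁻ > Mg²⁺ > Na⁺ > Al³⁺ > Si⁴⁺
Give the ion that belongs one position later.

Mg²⁺

The pair Mg²⁺, Na⁺ is the wrong way round — both have 10 electrons but Z(Mg)=12 > Z(Na)=11, so Mg²⁺ should be the smaller of the two. All other adjacent pairs agree with periodic trends, so Mg²⁺ is the misplaced ion.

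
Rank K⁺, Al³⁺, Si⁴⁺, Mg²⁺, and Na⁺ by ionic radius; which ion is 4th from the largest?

Al³⁺

First list Z and electron count for each: Si⁴⁺ (Z=14, 10 e⁻), Al³⁺ (Z=13, 10 e⁻), Mg²⁺ (Z=12, 10 e⁻), Na⁺ (Z=11, 10 e⁻), K⁺ (Z=19, 18 e⁻). Si⁴⁺ < Al³⁺ (both 10 e⁻, Z=14>13); Al³⁺ < Mg²⁺ (isoelectronic, higher Z=13 is smaller); Mg²⁺ < Na⁺ (isoelectronic, higher Z=12 is smaller); Na⁺ < K⁺ (same group, 1 shell fewer).
That gives Si⁴⁺ < Al³⁺ < Mg²⁺ < Na⁺ < K⁺. From the largest end, number 4 is Al³⁺.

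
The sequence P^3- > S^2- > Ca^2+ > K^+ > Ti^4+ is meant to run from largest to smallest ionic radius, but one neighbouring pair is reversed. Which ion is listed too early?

Check each adjacent pair. Ca^2+ and K^+ are reversed: both have 18 electrons but Z(Ca)=20 > Z(K)=19, so Ca^2+ should be the smaller of the two. No other neighbouring pair contradicts the periodic trends, so Ca^2+ is the ion listed too early.

Ca^2+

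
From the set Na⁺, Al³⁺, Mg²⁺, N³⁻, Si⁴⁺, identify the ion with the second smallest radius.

Al³⁺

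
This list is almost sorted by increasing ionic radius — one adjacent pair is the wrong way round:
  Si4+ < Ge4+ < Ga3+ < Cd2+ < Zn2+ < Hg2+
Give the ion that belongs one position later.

Cd2+

Scanning neighbour by neighbour, only Cd2+/Zn2+ violates a trend: both in group 12 with the same charge; Zn2+ (period 4) has the smaller radius. That makes Cd2+ the one sitting a position early relative to where it belongs.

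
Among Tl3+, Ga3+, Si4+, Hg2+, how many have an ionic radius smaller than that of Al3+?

1

Electron counts and nuclear charges: Si4+ (Z=14, 10 e⁻), Al3+ (Z=13, 10 e⁻), Ga3+ (Z=31, 28 e⁻), Tl3+ (Z=81, 78 e⁻), Hg2+ (Z=80, 78 e⁻). Si4+ < Al3+ (both 10 e⁻, Z=14>13); Al3+ < Ga3+ (same group, 1 shell fewer); Ga3+ < Tl3+ (same group, 2 shells fewer); Tl3+ < Hg2+ (isoelectronic, higher Z=81 is smaller).
Relative to Al3+, the ions that are smaller are Si4+. That's 1.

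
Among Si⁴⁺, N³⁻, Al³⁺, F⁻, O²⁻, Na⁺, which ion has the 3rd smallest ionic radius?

Na⁺

Isoelectronic series (10 e⁻ each). Size is set by nuclear charge: more protons means a smaller ion. Si⁴⁺ (Z=14), Al³⁺ (Z=13), Na⁺ (Z=11), F⁻ (Z=9), O²⁻ (Z=8), N³⁻ (Z=7).
So the order is Si⁴⁺ < Al³⁺ < Na⁺ < F⁻ < O²⁻ < N³⁻; the 3rd-smallest ion is Na⁺.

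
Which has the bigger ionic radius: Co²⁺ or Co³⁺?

For a single element, ionic radius drops as positive charge rises — Co³⁺ < Co²⁺.

Co²⁺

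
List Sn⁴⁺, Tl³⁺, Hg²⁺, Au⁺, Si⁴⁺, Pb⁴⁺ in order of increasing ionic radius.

Si⁴⁺ < Sn⁴⁺ < Pb⁴⁺ < Tl³⁺ < Hg²⁺ < Au⁺

Electron counts and nuclear charges: Si⁴⁺: 10 e⁻, Z=14, Sn⁴⁺: 46 e⁻, Z=50, Pb⁴⁺: 78 e⁻, Z=82, Tl³⁺: 78 e⁻, Z=81, Hg²⁺: 78 e⁻, Z=80, Au⁺: 78 e⁻, Z=79. Si⁴⁺ < Sn⁴⁺ (same group, 2 shells fewer); Sn⁴⁺ < Pb⁴⁺ (same group, period 5 vs 6); Pb⁴⁺ < Tl³⁺ (isoelectronic, higher Z=82 is smaller); Tl³⁺ < Hg²⁺ (isoelectronic, higher Z=81 is smaller); Hg²⁺ < Au⁺ (both 78 e⁻, Z=80>79).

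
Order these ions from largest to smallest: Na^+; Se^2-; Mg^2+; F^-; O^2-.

Electron counts and nuclear charges: Mg^2+ (Z=12, 10 e⁻), Na^+ (Z=11, 10 e⁻), F^- (Z=9, 10 e⁻), O^2- (Z=8, 10 e⁻), Se^2- (Z=34, 36 e⁻). Mg^2+ < Na^+ (both 10 e⁻, Z=12>11); Na^+ < F^- (both 10 e⁻, Z=11>9); F^- < O^2- (isoelectronic, higher Z=9 is smaller); O^2- < Se^2- (same group, period 2 vs 4).

Se^2- > O^2- > F^- > Na^+ > Mg^2+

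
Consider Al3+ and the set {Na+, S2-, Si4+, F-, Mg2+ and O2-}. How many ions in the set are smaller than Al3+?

1

Electron counts and nuclear charges: Si4+ (Z=14, 10 e⁻), Al3+ (Z=13, 10 e⁻), Mg2+ (Z=12, 10 e⁻), Na+ (Z=11, 10 e⁻), F- (Z=9, 10 e⁻), O2- (Z=8, 10 e⁻), S2- (Z=16, 18 e⁻). Si4+ < Al3+ (isoelectronic, higher Z=14 is smaller); Al3+ < Mg2+ (both 10 e⁻, Z=13>12); Mg2+ < Na+ (isoelectronic, higher Z=12 is smaller); Na+ < F- (both 10 e⁻, Z=11>9); F- < O2- (isoelectronic, higher Z=9 is smaller); O2- < S2- (same group, 1 shell fewer).
Relative to Al3+, the ions that are smaller are Si4+. So 1 is smaller.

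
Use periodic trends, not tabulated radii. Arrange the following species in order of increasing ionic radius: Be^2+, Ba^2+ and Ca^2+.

These ions sit in one column with identical charge. Each step down the periodic table adds a principal shell, increasing the radius.

Be^2+ < Ca^2+ < Ba^2+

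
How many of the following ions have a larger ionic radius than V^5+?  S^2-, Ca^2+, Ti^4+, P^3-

Each ion has 18 electrons. The ranking follows nuclear charge in reverse — greater Z gives a smaller radius. V^5+ (Z=23), Ti^4+ (Z=22), Ca^2+ (Z=20), S^2- (Z=16), P^3- (Z=15).
Ordering all of them (including V^5+) by radius gives V^5+ < Ti^4+ < Ca^2+ < S^2- < P^3-. Count: 4.

4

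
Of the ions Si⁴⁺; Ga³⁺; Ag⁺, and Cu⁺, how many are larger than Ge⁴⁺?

3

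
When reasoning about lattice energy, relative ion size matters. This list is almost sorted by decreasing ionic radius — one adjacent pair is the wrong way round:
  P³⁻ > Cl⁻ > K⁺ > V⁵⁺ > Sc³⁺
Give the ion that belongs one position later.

The pair V⁵⁺, Sc³⁺ is the wrong way round — both have 18 electrons but Z(V)=23 > Z(Sc)=21, so V⁵⁺ should be the smaller of the two. All other adjacent pairs agree with periodic trends, so V⁵⁺ is the misplaced ion.

V⁵⁺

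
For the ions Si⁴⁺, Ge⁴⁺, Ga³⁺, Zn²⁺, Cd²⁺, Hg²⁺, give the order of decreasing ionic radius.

Si⁴⁺: 10 e⁻, Z=14, Ge⁴⁺: 28 e⁻, Z=32, Ga³⁺: 28 e⁻, Z=31, Zn²⁺: 28 e⁻, Z=30, Cd²⁺: 46 e⁻, Z=48, Hg²⁺: 78 e⁻, Z=80. Si⁴⁺ < Ge⁴⁺ (same group, 1 shell fewer); Ge⁴⁺ < Ga³⁺ (both 28 e⁻, Z=32>31); Ga³⁺ < Zn²⁺ (both 28 e⁻, Z=31>30); Zn²⁺ < Cd²⁺ (same group, period 4 vs 5); Cd²⁺ < Hg²⁺ (same group, 1 shell fewer).

Hg²⁺ > Cd²⁺ > Zn²⁺ > Ga³⁺ > Ge⁴⁺ > Si⁴⁺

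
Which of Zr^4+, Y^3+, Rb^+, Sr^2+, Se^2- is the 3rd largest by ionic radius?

Sr^2+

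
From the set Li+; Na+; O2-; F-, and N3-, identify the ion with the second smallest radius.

Li+: 2 e⁻, Z=3, Na+: 10 e⁻, Z=11, F-: 10 e⁻, Z=9, O2-: 10 e⁻, Z=8, N3-: 10 e⁻, Z=7. Li+ < Na+ (same group, period 2 vs 3); Na+ < F- (isoelectronic, higher Z=11 is smaller); F- < O2- (isoelectronic, higher Z=9 is smaller); O2- < N3- (isoelectronic, higher Z=8 is smaller).
So the order is Li+ < Na+ < F- < O2- < N3-; the 2nd-smallest ion is Na+.

Na+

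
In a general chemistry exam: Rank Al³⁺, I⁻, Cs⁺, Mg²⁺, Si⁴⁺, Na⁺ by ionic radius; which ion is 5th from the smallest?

Cs⁺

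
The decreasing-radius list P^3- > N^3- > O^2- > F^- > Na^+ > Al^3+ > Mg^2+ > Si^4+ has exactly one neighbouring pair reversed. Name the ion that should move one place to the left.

Mg^2+

Compare adjacent ions: Al^3+ and Mg^2+ share 10 electrons; the higher nuclear charge on Al (Z=13) contracts it more, so Al^3+ < Mg^2+ — yet in this decreasing list Al^3+ sits before Mg^2+. Nothing else is reversed, so Mg^2+ should move one place to the left.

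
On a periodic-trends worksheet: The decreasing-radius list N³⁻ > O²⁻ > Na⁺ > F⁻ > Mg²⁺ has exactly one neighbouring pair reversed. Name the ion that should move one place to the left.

F⁻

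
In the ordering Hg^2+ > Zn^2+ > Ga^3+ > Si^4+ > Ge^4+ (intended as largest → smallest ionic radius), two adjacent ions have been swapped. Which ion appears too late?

Ge^4+

Compare adjacent ions: Si^4+ and Ge^4+ are in one column with the same charge; the lighter period-3 ion has one fewer shell and is smaller — yet in this decreasing list Si^4+ sits before Ge^4+. Nothing else is reversed, so Ge^4+ should move one place to the left.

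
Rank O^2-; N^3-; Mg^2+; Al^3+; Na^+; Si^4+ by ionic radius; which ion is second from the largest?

Isoelectronic series (10 e⁻ each). Size is set by nuclear charge: more protons means a smaller ion. Si^4+ (Z=14), Al^3+ (Z=13), Mg^2+ (Z=12), Na^+ (Z=11), O^2- (Z=8), N^3- (Z=7).
So the order is Si^4+ < Al^3+ < Mg^2+ < Na^+ < O^2- < N^3-; the 2nd-largest ion is O^2-.

O^2-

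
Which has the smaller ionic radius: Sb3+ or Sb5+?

Sb5+

These are all Sb ions. Removing more electrons (higher positive charge) pulls the remaining electrons in closer, so Sb5+ is smallest and Sb3+ is largest.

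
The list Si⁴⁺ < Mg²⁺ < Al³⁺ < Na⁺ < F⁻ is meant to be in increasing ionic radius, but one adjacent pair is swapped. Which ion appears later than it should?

Check each adjacent pair. Mg²⁺ and Al³⁺ are reversed: both have 10 electrons but Z(Al)=13 > Z(Mg)=12, so Al³⁺ should be the smaller of the two. No other neighbouring pair contradicts the periodic trends, so Al³⁺ is the ion listed too late.

Al³⁺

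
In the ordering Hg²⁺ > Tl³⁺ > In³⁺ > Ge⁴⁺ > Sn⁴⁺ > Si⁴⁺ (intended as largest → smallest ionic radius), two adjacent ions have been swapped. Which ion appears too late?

Sn⁴⁺

Scanning neighbour by neighbour, only Ge⁴⁺/Sn⁴⁺ violates a trend: both in group 14 with the same charge; Ge⁴⁺ (period 4) has the smaller radius. That makes Sn⁴⁺ the one sitting a position late relative to where it belongs.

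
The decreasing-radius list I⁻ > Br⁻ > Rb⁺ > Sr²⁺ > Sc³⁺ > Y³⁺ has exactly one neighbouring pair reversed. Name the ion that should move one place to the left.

Check each adjacent pair. Sc³⁺ and Y³⁺ are reversed: Sc³⁺ and Y³⁺ are in one column with the same charge; the lighter period-4 ion has one fewer shell and is smaller. No other neighbouring pair contradicts the periodic trends, so Y³⁺ is the ion listed too late.

Y³⁺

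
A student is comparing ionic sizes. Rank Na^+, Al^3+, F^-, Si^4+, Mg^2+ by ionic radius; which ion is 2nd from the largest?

Each ion has 10 electrons. The ranking follows nuclear charge in reverse — greater Z gives a smaller radius. Si^4+ (Z=14), Al^3+ (Z=13), Mg^2+ (Z=12), Na^+ (Z=11), F^- (Z=9).
That gives Si^4+ < Al^3+ < Mg^2+ < Na^+ < F^-. From the largest end, number 2 is Na^+.

Na^+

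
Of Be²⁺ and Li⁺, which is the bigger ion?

All of these have 2 electrons (isoelectronic). With the same electron cloud, the ion with the most protons pulls it in tightest. Nuclear charges: Be²⁺ (Z=4), Li⁺ (Z=3). Highest Z is smallest.

Li⁺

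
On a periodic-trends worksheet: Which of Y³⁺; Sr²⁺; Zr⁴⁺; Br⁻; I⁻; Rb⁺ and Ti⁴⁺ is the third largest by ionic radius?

Rb⁺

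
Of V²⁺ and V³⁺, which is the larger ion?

V²⁺

These are all V ions. Removing more electrons (higher positive charge) pulls the remaining electrons in closer, so V³⁺ is smallest and V²⁺ is largest.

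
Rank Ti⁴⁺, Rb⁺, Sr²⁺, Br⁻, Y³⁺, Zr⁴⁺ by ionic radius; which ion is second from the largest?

Ti⁴⁺: 18 e⁻, Z=22, Zr⁴⁺: 36 e⁻, Z=40, Y³⁺: 36 e⁻, Z=39, Sr²⁺: 36 e⁻, Z=38, Rb⁺: 36 e⁻, Z=37, Br⁻: 36 e⁻, Z=35. Ti⁴⁺ < Zr⁴⁺ (same group, 1 shell fewer); Zr⁴⁺ < Y³⁺ (both 36 e⁻, Z=40>39); Y³⁺ < Sr²⁺ (isoelectronic, higher Z=39 is smaller); Sr²⁺ < Rb⁺ (isoelectronic, higher Z=38 is smaller); Rb⁺ < Br⁻ (both 36 e⁻, Z=37>35).
So the order is Ti⁴⁺ < Zr⁴⁺ < Y³⁺ < Sr²⁺ < Rb⁺ < Br⁻; the 2nd-largest ion is Rb⁺.

Rb⁺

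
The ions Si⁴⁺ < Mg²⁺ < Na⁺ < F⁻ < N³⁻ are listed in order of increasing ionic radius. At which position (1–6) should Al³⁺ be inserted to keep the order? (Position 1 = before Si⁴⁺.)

2

Each ion has 10 electrons. The ranking follows nuclear charge in reverse — greater Z gives a smaller radius. Si⁴⁺ (Z=14), Al³⁺ (Z=13), Mg²⁺ (Z=12), Na⁺ (Z=11), F⁻ (Z=9), N³⁻ (Z=7).
With Al³⁺ included the full order is Si⁴⁺ < Al³⁺ < Mg²⁺ < Na⁺ < F⁻ < N³⁻, so it takes position 2.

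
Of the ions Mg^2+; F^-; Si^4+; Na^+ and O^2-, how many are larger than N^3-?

All of these have 10 electrons (isoelectronic). With the same electron cloud, the ion with the most protons pulls it in tightest. Nuclear charges: Si^4+ (Z=14), Mg^2+ (Z=12), Na^+ (Z=11), F^- (Z=9), O^2- (Z=8), N^3- (Z=7). Highest Z is smallest.
Relative to N^3-, the ions that are larger are none. That's 0.

0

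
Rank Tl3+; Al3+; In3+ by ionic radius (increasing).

Same group, same charge. Going down the group adds an extra shell of electrons, so the ion gets larger: Al3+ is highest in the group and smallest.

Al3+ < In3+ < Tl3+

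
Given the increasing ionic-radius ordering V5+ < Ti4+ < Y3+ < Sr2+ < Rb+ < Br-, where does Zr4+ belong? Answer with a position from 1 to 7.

3

V5+ has 18 e⁻ (Z=23), Ti4+ has 18 e⁻ (Z=22), Zr4+ has 36 e⁻ (Z=40), Y3+ has 36 e⁻ (Z=39), Sr2+ has 36 e⁻ (Z=38), Rb+ has 36 e⁻ (Z=37), Br- has 36 e⁻ (Z=35). V5+ < Ti4+ (isoelectronic, higher Z=23 is smaller); Ti4+ < Zr4+ (same group, 1 shell fewer); Zr4+ < Y3+ (isoelectronic, higher Z=40 is smaller); Y3+ < Sr2+ (both 36 e⁻, Z=39>38); Sr2+ < Rb+ (isoelectronic, higher Z=38 is smaller); Rb+ < Br- (isoelectronic, higher Z=37 is smaller).
Merged order: V5+ < Ti4+ < Zr4+ < Y3+ < Sr2+ < Rb+ < Br- — Zr4+ is number 3.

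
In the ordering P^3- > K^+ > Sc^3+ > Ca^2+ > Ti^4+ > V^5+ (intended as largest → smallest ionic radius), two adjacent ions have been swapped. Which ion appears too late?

Compare adjacent ions: both have 18 electrons but Z(Sc)=21 > Z(Ca)=20, so Sc^3+ should be the smaller of the two — yet in this decreasing list Sc^3+ sits before Ca^2+. Nothing else is reversed, so Ca^2+ should move one place to the left.

Ca^2+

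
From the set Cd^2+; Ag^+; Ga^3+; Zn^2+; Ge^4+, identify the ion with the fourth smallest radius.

Cd^2+

Electron counts and nuclear charges: Ge^4+ has 28 e⁻ (Z=32), Ga^3+ has 28 e⁻ (Z=31), Zn^2+ has 28 e⁻ (Z=30), Cd^2+ has 46 e⁻ (Z=48), Ag^+ has 46 e⁻ (Z=47). Ge^4+ < Ga^3+ (isoelectronic, higher Z=32 is smaller); Ga^3+ < Zn^2+ (isoelectronic, higher Z=31 is smaller); Zn^2+ < Cd^2+ (same group, period 4 vs 5); Cd^2+ < Ag^+ (isoelectronic, higher Z=48 is smaller).
That gives Ge^4+ < Ga^3+ < Zn^2+ < Cd^2+ < Ag^+. From the smallest end, number 4 is Cd^2+.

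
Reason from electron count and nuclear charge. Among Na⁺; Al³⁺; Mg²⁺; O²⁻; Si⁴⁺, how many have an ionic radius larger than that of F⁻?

1

Each ion has 10 electrons. The ranking follows nuclear charge in reverse — greater Z gives a smaller radius. Si⁴⁺ (Z=14), Al³⁺ (Z=13), Mg²⁺ (Z=12), Na⁺ (Z=11), F⁻ (Z=9), O²⁻ (Z=8).
Placing each against F⁻: smaller — Si⁴⁺, Al³⁺, Mg²⁺, Na⁺; larger — O²⁻. So 1 is larger.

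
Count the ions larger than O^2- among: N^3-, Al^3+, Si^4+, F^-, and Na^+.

1

All of these have 10 electrons (isoelectronic). With the same electron cloud, the ion with the most protons pulls it in tightest. Nuclear charges: Si^4+ (Z=14), Al^3+ (Z=13), Na^+ (Z=11), F^- (Z=9), O^2- (Z=8), N^3- (Z=7). Highest Z is smallest.
Ordering all of them (including O^2-) by radius gives Si^4+ < Al^3+ < Na^+ < F^- < O^2- < N^3-. So 1 is larger.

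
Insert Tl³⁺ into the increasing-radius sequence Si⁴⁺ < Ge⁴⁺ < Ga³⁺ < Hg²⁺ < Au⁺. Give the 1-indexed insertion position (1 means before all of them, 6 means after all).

4

Tabulating Z and e⁻: Si⁴⁺ (Z=14, 10 e⁻), Ge⁴⁺ (Z=32, 28 e⁻), Ga³⁺ (Z=31, 28 e⁻), Tl³⁺ (Z=81, 78 e⁻), Hg²⁺ (Z=80, 78 e⁻), Au⁺ (Z=79, 78 e⁻). Si⁴⁺ < Ge⁴⁺ (same group, period 3 vs 4); Ge⁴⁺ < Ga³⁺ (isoelectronic, higher Z=32 is smaller); Ga³⁺ < Tl³⁺ (same group, 2 shells fewer); Tl³⁺ < Hg²⁺ (both 78 e⁻, Z=81>80); Hg²⁺ < Au⁺ (both 78 e⁻, Z=80>79).
The complete sequence is Si⁴⁺ < Ge⁴⁺ < Ga³⁺ < Tl³⁺ < Hg²⁺ < Au⁺. Tl³⁺ sits at position 4.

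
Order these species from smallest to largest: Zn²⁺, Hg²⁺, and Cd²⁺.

Same group, same charge. Going down the group adds an extra shell of electrons, so the ion gets larger: Zn²⁺ is highest in the group and smallest.

Zn²⁺ < Cd²⁺ < Hg²⁺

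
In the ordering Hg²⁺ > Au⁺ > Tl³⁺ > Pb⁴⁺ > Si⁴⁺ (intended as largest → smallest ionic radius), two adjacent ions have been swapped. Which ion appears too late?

Au⁺

Scanning neighbour by neighbour, only Hg²⁺/Au⁺ violates a trend: they are isoelectronic (78 e⁻) and Hg has more protons than Au (80 vs 79), making Hg²⁺ smaller. That makes Au⁺ the one sitting a position late relative to where it belongs.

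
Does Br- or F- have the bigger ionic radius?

Br-

Same group, same charge. Going down the group adds an extra shell of electrons, so the ion gets larger: F- is highest in the group and smallest.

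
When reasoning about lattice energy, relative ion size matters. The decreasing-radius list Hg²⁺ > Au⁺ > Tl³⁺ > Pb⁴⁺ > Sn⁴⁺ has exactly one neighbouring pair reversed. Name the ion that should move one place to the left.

Au⁺

Check each adjacent pair. Hg²⁺ and Au⁺ are reversed: Hg²⁺ and Au⁺ share 78 electrons; the higher nuclear charge on Hg (Z=80) contracts it more, so Hg²⁺ < Au⁺. No other neighbouring pair contradicts the periodic trends, so Au⁺ is the ion listed too late.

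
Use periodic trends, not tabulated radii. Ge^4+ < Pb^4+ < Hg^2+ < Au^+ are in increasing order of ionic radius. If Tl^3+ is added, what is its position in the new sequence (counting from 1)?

3

First list Z and electron count for each: Ge^4+ has 28 e⁻ (Z=32), Pb^4+ has 78 e⁻ (Z=82), Tl^3+ has 78 e⁻ (Z=81), Hg^2+ has 78 e⁻ (Z=80), Au^+ has 78 e⁻ (Z=79). Ge^4+ < Pb^4+ (same group, 2 shells fewer); Pb^4+ < Tl^3+ (isoelectronic, higher Z=82 is smaller); Tl^3+ < Hg^2+ (isoelectronic, higher Z=81 is smaller); Hg^2+ < Au^+ (isoelectronic, higher Z=80 is smaller).
Merged order: Ge^4+ < Pb^4+ < Tl^3+ < Hg^2+ < Au^+ — Tl^3+ is number 3.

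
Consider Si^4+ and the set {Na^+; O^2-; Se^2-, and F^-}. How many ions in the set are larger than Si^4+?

4

First list Z and electron count for each: Si^4+ (Z=14, 10 e⁻), Na^+ (Z=11, 10 e⁻), F^- (Z=9, 10 e⁻), O^2- (Z=8, 10 e⁻), Se^2- (Z=34, 36 e⁻). Si^4+ < Na^+ (both 10 e⁻, Z=14>11); Na^+ < F^- (isoelectronic, higher Z=11 is smaller); F^- < O^2- (both 10 e⁻, Z=9>8); O^2- < Se^2- (same group, 2 shells fewer).
Overall: Si^4+ < Na^+ < F^- < O^2- < Se^2-. Si^4+ has 0 below it and 4 above. That's 4.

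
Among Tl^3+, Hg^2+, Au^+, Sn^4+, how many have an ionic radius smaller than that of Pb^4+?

Electron counts and nuclear charges: Sn^4+ has 46 e⁻ (Z=50), Pb^4+ has 78 e⁻ (Z=82), Tl^3+ has 78 e⁻ (Z=81), Hg^2+ has 78 e⁻ (Z=80), Au^+ has 78 e⁻ (Z=79). Sn^4+ < Pb^4+ (same group, 1 shell fewer); Pb^4+ < Tl^3+ (isoelectronic, higher Z=82 is smaller); Tl^3+ < Hg^2+ (isoelectronic, higher Z=81 is smaller); Hg^2+ < Au^+ (isoelectronic, higher Z=80 is smaller).
Relative to Pb^4+, the ions that are smaller are Sn^4+. So 1 is smaller.

1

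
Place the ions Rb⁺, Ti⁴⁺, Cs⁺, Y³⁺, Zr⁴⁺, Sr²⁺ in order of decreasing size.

Electron counts and nuclear charges: Ti⁴⁺: 18 e⁻, Z=22, Zr⁴⁺: 36 e⁻, Z=40, Y³⁺: 36 e⁻, Z=39, Sr²⁺: 36 e⁻, Z=38, Rb⁺: 36 e⁻, Z=37, Cs⁺: 54 e⁻, Z=55. Ti⁴⁺ < Zr⁴⁺ (same group, 1 shell fewer); Zr⁴⁺ < Y³⁺ (both 36 e⁻, Z=40>39); Y³⁺ < Sr²⁺ (both 36 e⁻, Z=39>38); Sr²⁺ < Rb⁺ (both 36 e⁻, Z=38>37); Rb⁺ < Cs⁺ (same group, 1 shell fewer).

Cs⁺ > Rb⁺ > Sr²⁺ > Y³⁺ > Zr⁴⁺ > Ti⁴⁺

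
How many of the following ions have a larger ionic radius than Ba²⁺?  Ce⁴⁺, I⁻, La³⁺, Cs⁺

2

Isoelectronic series (54 e⁻ each). Size is set by nuclear charge: more protons means a smaller ion. Ce⁴⁺ (Z=58), La³⁺ (Z=57), Ba²⁺ (Z=56), Cs⁺ (Z=55), I⁻ (Z=53).
Overall: Ce⁴⁺ < La³⁺ < Ba²⁺ < Cs⁺ < I⁻. Ba²⁺ has 2 below it and 2 above. So 2 are larger.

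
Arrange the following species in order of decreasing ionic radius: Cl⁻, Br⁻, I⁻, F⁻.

Same group, same charge. Going down the group adds an extra shell of electrons, so the ion gets larger: F⁻ is highest in the group and smallest.

I⁻ > Br⁻ > Cl⁻ > F⁻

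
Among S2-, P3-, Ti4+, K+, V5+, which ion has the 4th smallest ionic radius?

S2-

Isoelectronic series (18 e⁻ each). Size is set by nuclear charge: more protons means a smaller ion. V5+ (Z=23), Ti4+ (Z=22), K+ (Z=19), S2- (Z=16), P3- (Z=15).
So the order is V5+ < Ti4+ < K+ < S2- < P3-; the 4th-smallest ion is S2-.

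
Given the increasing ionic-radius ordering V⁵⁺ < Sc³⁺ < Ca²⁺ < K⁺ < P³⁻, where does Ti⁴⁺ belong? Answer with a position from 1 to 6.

2

All of these have 18 electrons (isoelectronic). With the same electron cloud, the ion with the most protons pulls it in tightest. Nuclear charges: V⁵⁺ (Z=23), Ti⁴⁺ (Z=22), Sc³⁺ (Z=21), Ca²⁺ (Z=20), K⁺ (Z=19), P³⁻ (Z=15). Highest Z is smallest.
Putting Ti⁴⁺ in gives V⁵⁺ < Ti⁴⁺ < Sc³⁺ < Ca²⁺ < K⁺ < P³⁻; it lands at slot 2.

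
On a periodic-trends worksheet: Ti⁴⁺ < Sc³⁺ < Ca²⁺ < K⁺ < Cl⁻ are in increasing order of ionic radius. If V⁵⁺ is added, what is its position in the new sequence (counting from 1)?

Isoelectronic series (18 e⁻ each). Size is set by nuclear charge: more protons means a smaller ion. V⁵⁺ (Z=23), Ti⁴⁺ (Z=22), Sc³⁺ (Z=21), Ca²⁺ (Z=20), K⁺ (Z=19), Cl⁻ (Z=17).
Putting V⁵⁺ in gives V⁵⁺ < Ti⁴⁺ < Sc³⁺ < Ca²⁺ < K⁺ < Cl⁻; it lands at slot 1.

1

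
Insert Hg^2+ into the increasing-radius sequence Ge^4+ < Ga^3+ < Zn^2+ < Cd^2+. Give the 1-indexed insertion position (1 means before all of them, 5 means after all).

5

Electron counts and nuclear charges: Ge^4+ (Z=32, 28 e⁻), Ga^3+ (Z=31, 28 e⁻), Zn^2+ (Z=30, 28 e⁻), Cd^2+ (Z=48, 46 e⁻), Hg^2+ (Z=80, 78 e⁻). Ge^4+ < Ga^3+ (both 28 e⁻, Z=32>31); Ga^3+ < Zn^2+ (both 28 e⁻, Z=31>30); Zn^2+ < Cd^2+ (same group, 1 shell fewer); Cd^2+ < Hg^2+ (same group, period 5 vs 6).
The complete sequence is Ge^4+ < Ga^3+ < Zn^2+ < Cd^2+ < Hg^2+. Hg^2+ sits at position 5.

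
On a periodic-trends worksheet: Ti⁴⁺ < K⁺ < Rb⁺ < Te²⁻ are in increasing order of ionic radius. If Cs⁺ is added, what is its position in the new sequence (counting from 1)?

4

First list Z and electron count for each: Ti⁴⁺ (Z=22, 18 e⁻), K⁺ (Z=19, 18 e⁻), Rb⁺ (Z=37, 36 e⁻), Cs⁺ (Z=55, 54 e⁻), Te²⁻ (Z=52, 54 e⁻). Ti⁴⁺ < K⁺ (isoelectronic, higher Z=22 is smaller); K⁺ < Rb⁺ (same group, period 4 vs 5); Rb⁺ < Cs⁺ (same group, period 5 vs 6); Cs⁺ < Te²⁻ (isoelectronic, higher Z=55 is smaller).
With Cs⁺ included the full order is Ti⁴⁺ < K⁺ < Rb⁺ < Cs⁺ < Te²⁻, so it takes position 4.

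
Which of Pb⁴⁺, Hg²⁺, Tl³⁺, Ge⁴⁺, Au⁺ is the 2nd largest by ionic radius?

Work out protons and electrons: Ge⁴⁺ has 28 e⁻ (Z=32), Pb⁴⁺ has 78 e⁻ (Z=82), Tl³⁺ has 78 e⁻ (Z=81), Hg²⁺ has 78 e⁻ (Z=80), Au⁺ has 78 e⁻ (Z=79). Ge⁴⁺ < Pb⁴⁺ (same group, period 4 vs 6); Pb⁴⁺ < Tl³⁺ (isoelectronic, higher Z=82 is smaller); Tl³⁺ < Hg²⁺ (isoelectronic, higher Z=81 is smaller); Hg²⁺ < Au⁺ (isoelectronic, higher Z=80 is smaller).
That gives Ge⁴⁺ < Pb⁴⁺ < Tl³⁺ < Hg²⁺ < Au⁺. From the largest end, number 2 is Hg²⁺.

Hg²⁺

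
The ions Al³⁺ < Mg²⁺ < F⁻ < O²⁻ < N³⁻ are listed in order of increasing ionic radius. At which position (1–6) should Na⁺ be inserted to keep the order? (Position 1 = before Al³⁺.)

3

All of these have 10 electrons (isoelectronic). With the same electron cloud, the ion with the most protons pulls it in tightest. Nuclear charges: Al³⁺ (Z=13), Mg²⁺ (Z=12), Na⁺ (Z=11), F⁻ (Z=9), O²⁻ (Z=8), N³⁻ (Z=7). Highest Z is smallest.
Putting Na⁺ in gives Al³⁺ < Mg²⁺ < Na⁺ < F⁻ < O²⁻ < N³⁻; it lands at slot 3.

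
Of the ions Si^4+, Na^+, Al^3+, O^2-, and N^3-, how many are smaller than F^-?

3

These species are isoelectronic with 10 electrons. The only difference is the number of protons: Si^4+ (Z=14), Al^3+ (Z=13), Na^+ (Z=11), F^- (Z=9), O^2- (Z=8), N^3- (Z=7). The strongest nuclear pull (Si^4+) gives the smallest ion.
Placing each against F^-: smaller — Si^4+, Al^3+, Na^+; larger — O^2-, N^3-. So 3 are smaller.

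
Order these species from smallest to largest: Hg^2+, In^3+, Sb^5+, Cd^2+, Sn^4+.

Work out protons and electrons: Sb^5+ has 46 e⁻ (Z=51), Sn^4+ has 46 e⁻ (Z=50), In^3+ has 46 e⁻ (Z=49), Cd^2+ has 46 e⁻ (Z=48), Hg^2+ has 78 e⁻ (Z=80). Sb^5+ < Sn^4+ (both 46 e⁻, Z=51>50); Sn^4+ < In^3+ (both 46 e⁻, Z=50>49); In^3+ < Cd^2+ (isoelectronic, higher Z=49 is smaller); Cd^2+ < Hg^2+ (same group, 1 shell fewer).

Sb^5+ < Sn^4+ < In^3+ < Cd^2+ < Hg^2+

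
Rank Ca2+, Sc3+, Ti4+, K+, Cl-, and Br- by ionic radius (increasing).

Ti4+ < Sc3+ < Ca2+ < K+ < Cl- < Br-

First list Z and electron count for each: Ti4+ (Z=22, 18 e⁻), Sc3+ (Z=21, 18 e⁻), Ca2+ (Z=20, 18 e⁻), K+ (Z=19, 18 e⁻), Cl- (Z=17, 18 e⁻), Br- (Z=35, 36 e⁻). Ti4+ < Sc3+ (both 18 e⁻, Z=22>21); Sc3+ < Ca2+ (isoelectronic, higher Z=21 is smaller); Ca2+ < K+ (both 18 e⁻, Z=20>19); K+ < Cl- (isoelectronic, higher Z=19 is smaller); Cl- < Br- (same group, period 3 vs 4).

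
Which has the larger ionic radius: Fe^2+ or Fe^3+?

These are all Fe ions. Removing more electrons (higher positive charge) pulls the remaining electrons in closer, so Fe^3+ is smallest and Fe^2+ is largest.

Fe^2+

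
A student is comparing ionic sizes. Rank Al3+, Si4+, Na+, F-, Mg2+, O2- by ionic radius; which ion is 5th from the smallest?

F-

All of these have 10 electrons (isoelectronic). With the same electron cloud, the ion with the most protons pulls it in tightest. Nuclear charges: Si4+ (Z=14), Al3+ (Z=13), Mg2+ (Z=12), Na+ (Z=11), F- (Z=9), O2- (Z=8). Highest Z is smallest.
Full ascending order: Si4+ < Al3+ < Mg2+ < Na+ < F- < O2-. Counting from the smallest, position 5 is F-.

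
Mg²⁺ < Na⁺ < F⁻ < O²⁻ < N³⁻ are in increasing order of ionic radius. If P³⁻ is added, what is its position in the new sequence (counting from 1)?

6

First list Z and electron count for each: Mg²⁺ (Z=12, 10 e⁻), Na⁺ (Z=11, 10 e⁻), F⁻ (Z=9, 10 e⁻), O²⁻ (Z=8, 10 e⁻), N³⁻ (Z=7, 10 e⁻), P³⁻ (Z=15, 18 e⁻). Mg²⁺ < Na⁺ (both 10 e⁻, Z=12>11); Na⁺ < F⁻ (isoelectronic, higher Z=11 is smaller); F⁻ < O²⁻ (isoelectronic, higher Z=9 is smaller); O²⁻ < N³⁻ (isoelectronic, higher Z=8 is smaller); N³⁻ < P³⁻ (same group, period 2 vs 3).
With P³⁻ included the full order is Mg²⁺ < Na⁺ < F⁻ < O²⁻ < N³⁻ < P³⁻, so it takes position 6.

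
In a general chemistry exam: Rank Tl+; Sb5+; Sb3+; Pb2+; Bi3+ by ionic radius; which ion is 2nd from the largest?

Sb5+ has 46 e⁻ (Z=51), Sb3+ has 48 e⁻ (Z=51), Bi3+ has 80 e⁻ (Z=83), Pb2+ has 80 e⁻ (Z=82), Tl+ has 80 e⁻ (Z=81). Sb5+ < Sb3+ (higher charge on the same element); Sb3+ < Bi3+ (same group, period 5 vs 6); Bi3+ < Pb2+ (isoelectronic, higher Z=83 is smaller); Pb2+ < Tl+ (both 80 e⁻, Z=82>81).
That gives Sb5+ < Sb3+ < Bi3+ < Pb2+ < Tl+. From the largest end, number 2 is Pb2+.

Pb2+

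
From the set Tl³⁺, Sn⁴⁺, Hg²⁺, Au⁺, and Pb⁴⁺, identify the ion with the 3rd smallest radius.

Work out protons and electrons: Sn⁴⁺ has 46 e⁻ (Z=50), Pb⁴⁺ has 78 e⁻ (Z=82), Tl³⁺ has 78 e⁻ (Z=81), Hg²⁺ has 78 e⁻ (Z=80), Au⁺ has 78 e⁻ (Z=79). Sn⁴⁺ < Pb⁴⁺ (same group, period 5 vs 6); Pb⁴⁺ < Tl³⁺ (isoelectronic, higher Z=82 is smaller); Tl³⁺ < Hg²⁺ (isoelectronic, higher Z=81 is smaller); Hg²⁺ < Au⁺ (isoelectronic, higher Z=80 is smaller).
Ordering: Sn⁴⁺ < Pb⁴⁺ < Tl³⁺ < Hg²⁺ < Au⁺. The 3rd smallest is Tl³⁺.

Tl³⁺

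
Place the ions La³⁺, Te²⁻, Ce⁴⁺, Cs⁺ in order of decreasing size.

Te²⁻ > Cs⁺ > La³⁺ > Ce⁴⁺

These species are isoelectronic with 54 electrons. The only difference is the number of protons: Ce⁴⁺ (Z=58), La³⁺ (Z=57), Cs⁺ (Z=55), Te²⁻ (Z=52). The strongest nuclear pull (Ce⁴⁺) gives the smallest ion.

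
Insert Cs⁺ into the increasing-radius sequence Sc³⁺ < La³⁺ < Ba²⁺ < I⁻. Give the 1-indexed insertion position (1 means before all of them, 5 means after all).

Work out protons and electrons: Sc³⁺ has 18 e⁻ (Z=21), La³⁺ has 54 e⁻ (Z=57), Ba²⁺ has 54 e⁻ (Z=56), Cs⁺ has 54 e⁻ (Z=55), I⁻ has 54 e⁻ (Z=53). Sc³⁺ < La³⁺ (same group, period 4 vs 6); La³⁺ < Ba²⁺ (isoelectronic, higher Z=57 is smaller); Ba²⁺ < Cs⁺ (both 54 e⁻, Z=56>55); Cs⁺ < I⁻ (isoelectronic, higher Z=55 is smaller).
With Cs⁺ included the full order is Sc³⁺ < La³⁺ < Ba²⁺ < Cs⁺ < I⁻, so it takes position 4.

4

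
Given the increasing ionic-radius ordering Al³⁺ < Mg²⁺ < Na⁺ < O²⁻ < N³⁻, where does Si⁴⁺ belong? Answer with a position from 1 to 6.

1

These species are isoelectronic with 10 electrons. The only difference is the number of protons: Si⁴⁺ (Z=14), Al³⁺ (Z=13), Mg²⁺ (Z=12), Na⁺ (Z=11), O²⁻ (Z=8), N³⁻ (Z=7). The strongest nuclear pull (Si⁴⁺) gives the smallest ion.
With Si⁴⁺ included the full order is Si⁴⁺ < Al³⁺ < Mg²⁺ < Na⁺ < O²⁻ < N³⁻, so it takes position 1.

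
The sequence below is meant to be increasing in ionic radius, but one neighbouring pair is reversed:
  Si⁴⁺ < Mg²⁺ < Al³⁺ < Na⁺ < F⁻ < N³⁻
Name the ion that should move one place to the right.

Check each adjacent pair. Mg²⁺ and Al³⁺ are reversed: Al³⁺ and Mg²⁺ share 10 electrons; the higher nuclear charge on Al (Z=13) contracts it more, so Al³⁺ < Mg²⁺. No other neighbouring pair contradicts the periodic trends, so Mg²⁺ is the ion listed too early.

Mg²⁺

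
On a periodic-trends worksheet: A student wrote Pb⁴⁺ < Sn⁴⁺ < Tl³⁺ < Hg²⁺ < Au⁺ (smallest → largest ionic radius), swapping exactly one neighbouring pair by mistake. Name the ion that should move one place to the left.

Sn⁴⁺

Scanning neighbour by neighbour, only Pb⁴⁺/Sn⁴⁺ violates a trend: Sn⁴⁺ and Pb⁴⁺ are in one column with the same charge; the lighter period-5 ion has one fewer shell and is smaller. That makes Sn⁴⁺ the one sitting a position late relative to where it belongs.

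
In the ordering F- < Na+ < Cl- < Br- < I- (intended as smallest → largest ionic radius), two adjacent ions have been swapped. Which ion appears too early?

Scanning neighbour by neighbour, only F-/Na+ violates a trend: Na+ and F- share 10 electrons; the higher nuclear charge on Na (Z=11) contracts it more, so Na+ < F-. That makes F- the one sitting a position early relative to where it belongs.

F-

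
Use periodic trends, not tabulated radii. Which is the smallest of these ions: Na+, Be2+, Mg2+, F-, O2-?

Be2+

Tabulating Z and e⁻: Be2+ has 2 e⁻ (Z=4), Mg2+ has 10 e⁻ (Z=12), Na+ has 10 e⁻ (Z=11), F- has 10 e⁻ (Z=9), O2- has 10 e⁻ (Z=8). Be2+ < Mg2+ (same group, period 2 vs 3); Mg2+ < Na+ (isoelectronic, higher Z=12 is smaller); Na+ < F- (isoelectronic, higher Z=11 is smaller); F- < O2- (isoelectronic, higher Z=9 is smaller).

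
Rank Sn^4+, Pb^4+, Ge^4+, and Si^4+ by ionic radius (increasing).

All are in the same group with charge +4. Radius grows down the group as n (the outermost shell) increases.

Si^4+ < Ge^4+ < Sn^4+ < Pb^4+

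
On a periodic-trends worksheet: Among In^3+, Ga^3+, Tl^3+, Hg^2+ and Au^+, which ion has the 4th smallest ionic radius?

First list Z and electron count for each: Ga^3+ has 28 e⁻ (Z=31), In^3+ has 46 e⁻ (Z=49), Tl^3+ has 78 e⁻ (Z=81), Hg^2+ has 78 e⁻ (Z=80), Au^+ has 78 e⁻ (Z=79). Ga^3+ < In^3+ (same group, period 4 vs 5); In^3+ < Tl^3+ (same group, period 5 vs 6); Tl^3+ < Hg^2+ (both 78 e⁻, Z=81>80); Hg^2+ < Au^+ (isoelectronic, higher Z=80 is smaller).
Ordering: Ga^3+ < In^3+ < Tl^3+ < Hg^2+ < Au^+. The 4th smallest is Hg^2+.

Hg^2+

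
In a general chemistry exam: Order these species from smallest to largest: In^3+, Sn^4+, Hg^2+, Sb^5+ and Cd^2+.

Work out protons and electrons: Sb^5+: 46 e⁻, Z=51, Sn^4+: 46 e⁻, Z=50, In^3+: 46 e⁻, Z=49, Cd^2+: 46 e⁻, Z=48, Hg^2+: 78 e⁻, Z=80. Sb^5+ < Sn^4+ (isoelectronic, higher Z=51 is smaller); Sn^4+ < In^3+ (isoelectronic, higher Z=50 is smaller); In^3+ < Cd^2+ (both 46 e⁻, Z=49>48); Cd^2+ < Hg^2+ (same group, 1 shell fewer).

Sb^5+ < Sn^4+ < In^3+ < Cd^2+ < Hg^2+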